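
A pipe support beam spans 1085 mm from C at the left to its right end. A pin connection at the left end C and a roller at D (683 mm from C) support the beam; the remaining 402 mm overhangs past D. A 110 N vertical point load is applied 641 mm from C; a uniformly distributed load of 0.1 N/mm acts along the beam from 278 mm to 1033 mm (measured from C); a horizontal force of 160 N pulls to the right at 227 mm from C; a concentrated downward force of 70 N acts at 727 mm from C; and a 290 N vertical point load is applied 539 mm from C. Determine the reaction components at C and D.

C_x = -160.0 N, C_y = 66.44 N, D_y = 479.1 N

Resultant of the distributed load: 0.1 × 755 = 75.5 N at 655.5 mm from C.
Moments about C: D_y·683 − 110·641 − (0.1·755)·655.5 − 70·727 − 290·539 = 0 → D_y = 327200.25/683 = 479.063 ≈ 479.1 N.
ΣF_y = 0: C_y + 479.063 − 110 − 0.1·755 − 70 − 290 = 0 → C_y = 66.44 N.
ΣF_x = 0: C_x + 160 = 0 → C_x = -160.0 N.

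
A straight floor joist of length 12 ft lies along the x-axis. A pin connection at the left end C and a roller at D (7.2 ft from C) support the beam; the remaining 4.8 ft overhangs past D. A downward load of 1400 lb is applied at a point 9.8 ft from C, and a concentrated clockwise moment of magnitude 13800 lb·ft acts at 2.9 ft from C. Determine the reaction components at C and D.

ΣM about C: D_y·7.2 − 1400·9.8 − 13800 = 0 → D_y = 27520/7.2 = 3822.22 ≈ 3822 lb.
ΣF_y = 0: C_y + 3822.22 − 1400 = 0 → C_y = -2422 lb.
ΣF_x = 0: no horizontal applied forces, so C_x = 0.

C_x = 0, C_y = -2422 lb, D_y = 3822 lb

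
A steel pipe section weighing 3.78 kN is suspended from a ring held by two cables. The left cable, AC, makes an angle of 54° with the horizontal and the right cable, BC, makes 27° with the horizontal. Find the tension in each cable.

T_AC = 3.410 kN, T_BC = 2.250 kN

ΣF_x = 0: −T_AC·cos54° + T_BC·cos27° = 0 → T_BC = 0.659687·T_AC.
ΣF_y = 0: T_AC·sin54° + T_BC·sin27° = 3.78.
Substitute: T_AC·(0.809017 + 0.659687·0.45399) = 3.78 → T_AC = 3.40999 ≈ 3.410 kN.
Then T_BC = 0.659687 × 3.40999 = 2.250 kN.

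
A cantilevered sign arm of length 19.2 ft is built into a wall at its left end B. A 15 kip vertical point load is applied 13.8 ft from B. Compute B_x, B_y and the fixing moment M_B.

ΣF_x = 0: B_x = 0.
ΣF_y = 0: B_y − 15 = 0 → B_y = 15.00 kip.
ΣM about B: M_B − 15·13.8 = 0 → M_B = 207.0 kip·ft.

B_x = 0, B_y = 15.00 kip, M_B = 207.0 kip·ft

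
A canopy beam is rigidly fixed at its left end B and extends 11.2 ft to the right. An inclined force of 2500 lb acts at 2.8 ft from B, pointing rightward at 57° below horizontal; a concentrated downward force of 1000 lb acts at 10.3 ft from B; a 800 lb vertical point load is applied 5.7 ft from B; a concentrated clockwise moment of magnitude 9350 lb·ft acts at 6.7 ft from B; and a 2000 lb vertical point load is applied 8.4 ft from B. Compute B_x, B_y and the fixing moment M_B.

B_x = -1362 lb, B_y = 5897 lb, M_B = 46880 lb·ft

ΣF_x = 0: B_x + 2500·cos57° = 0 → B_x = -1362 lb.
ΣF_y = 0: B_y − 2500·sin57° − 1000 − 800 − 2000 = 0 → B_y = 5897 lb.
ΣM about B: M_B − 2500·sin57°·2.8 − 1000·10.3 − 800·5.7 − 9350 − 2000·8.4 = 0 → M_B = 46880 lb·ft.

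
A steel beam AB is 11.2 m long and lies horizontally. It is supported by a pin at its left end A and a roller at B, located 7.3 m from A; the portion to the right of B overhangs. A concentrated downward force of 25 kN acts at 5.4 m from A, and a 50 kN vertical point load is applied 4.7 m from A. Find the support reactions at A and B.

Taking moments about A: B_y·7.3 − 25·5.4 − 50·4.7 = 0 → B_y = 370/7.3 = 50.6849 ≈ 50.68 kN.
ΣF_y = 0: A_y + 50.6849 − 25 − 50 = 0 → A_y = 24.32 kN.
ΣF_x = 0: no horizontal applied forces, so A_x = 0.

A_x = 0, A_y = 24.32 kN, B_y = 50.68 kN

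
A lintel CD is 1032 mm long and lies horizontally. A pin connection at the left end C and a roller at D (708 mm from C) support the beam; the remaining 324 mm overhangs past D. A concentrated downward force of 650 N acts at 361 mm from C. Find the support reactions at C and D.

C_x = 0, C_y = 318.6 N, D_y = 331.4 N

Moments about C: D_y·708 − 650·361 = 0 → D_y = 234650/708 = 331.427 ≈ 331.4 N.
ΣF_y = 0: C_y + 331.427 − 650 = 0 → C_y = 318.6 N.
ΣF_x = 0: no horizontal applied forces, so C_x = 0.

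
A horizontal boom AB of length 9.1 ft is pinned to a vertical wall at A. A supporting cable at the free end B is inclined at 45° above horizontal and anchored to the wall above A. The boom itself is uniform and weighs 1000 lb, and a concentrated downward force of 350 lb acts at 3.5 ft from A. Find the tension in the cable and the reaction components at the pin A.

T = 897.5 lb, A_x = 634.6 lb, A_y = 715.4 lb

ΣM about A: T·sin45°·9.1 − 1000·4.55 − 350·3.5 = 0 → T = 5775/(9.1·0.707107) = 897.481 ≈ 897.5 lb.
ΣF_x = 0: A_x − T·cos45° = 0 → A_x = 897.481 × 0.707107 = 634.6 lb.
ΣF_y = 0: A_y + T·sin45° − 1000 − 350 = 0 → A_y = 1350 − 897.481 × 0.707107 = 715.4 lb.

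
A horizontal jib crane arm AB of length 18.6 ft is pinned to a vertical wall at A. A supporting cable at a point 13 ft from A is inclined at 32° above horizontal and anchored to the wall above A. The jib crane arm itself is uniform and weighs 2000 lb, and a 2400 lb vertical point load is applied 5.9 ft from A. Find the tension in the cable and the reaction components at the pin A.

ΣM about A: T·sin32°·13 − 2000·9.3 − 2400·5.9 = 0 → T = 32760/(13·0.529919) = 4755.44 ≈ 4755 lb.
ΣF_x = 0: A_x − T·cos32° = 0 → A_x = 4755.44 × 0.848048 = 4033 lb.
ΣF_y = 0: A_y + T·sin32° − 2000 − 2400 = 0 → A_y = 4400 − 4755.44 × 0.529919 = 1880 lb.

T = 4755 lb, A_x = 4033 lb, A_y = 1880 lb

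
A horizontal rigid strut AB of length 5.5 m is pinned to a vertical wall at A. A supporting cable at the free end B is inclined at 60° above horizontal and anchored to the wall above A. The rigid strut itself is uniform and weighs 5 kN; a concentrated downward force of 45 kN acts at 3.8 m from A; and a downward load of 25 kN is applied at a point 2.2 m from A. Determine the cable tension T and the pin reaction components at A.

T = 50.33 kN, A_x = 25.17 kN, A_y = 31.41 kN

ΣM about A: T·sin60°·5.5 − 5·2.75 − 45·3.8 − 25·2.2 = 0 → T = 239.75/(5.5·0.866025) = 50.3345 ≈ 50.33 kN.
ΣF_x = 0: A_x − T·cos60° = 0 → A_x = 50.3345 × 0.5 = 25.17 kN.
ΣF_y = 0: A_y + T·sin60° − 5 − 45 − 25 = 0 → A_y = 75 − 50.3345 × 0.866025 = 31.41 kN.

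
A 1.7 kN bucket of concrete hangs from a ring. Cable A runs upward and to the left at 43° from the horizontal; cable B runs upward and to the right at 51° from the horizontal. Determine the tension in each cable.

ΣF_x = 0: −T_A·cos43° + T_B·cos51° = 0 → T_B = 1.16213·T_A.
ΣF_y = 0: T_A·sin43° + T_B·sin51° = 1.7.
Substitute: T_A·(0.681998 + 1.16213·0.777146) = 1.7 → T_A = 1.07246 ≈ 1.072 kN.
Then T_B = 1.16213 × 1.07246 = 1.246 kN.

T_A = 1.072 kN, T_B = 1.246 kN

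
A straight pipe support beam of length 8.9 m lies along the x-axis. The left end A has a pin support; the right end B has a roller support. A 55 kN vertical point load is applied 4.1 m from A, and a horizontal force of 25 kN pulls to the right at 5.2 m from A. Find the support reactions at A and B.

A_x = -25.00 kN, A_y = 29.66 kN, B_y = 25.34 kN

ΣM about A: B_y·8.9 − 55·4.1 = 0 → B_y = 225.5/8.9 = 25.3371 ≈ 25.34 kN.
ΣF_y = 0: A_y + 25.3371 − 55 = 0 → A_y = 29.66 kN.
ΣF_x = 0: A_x + 25 = 0 → A_x = -25.00 kN.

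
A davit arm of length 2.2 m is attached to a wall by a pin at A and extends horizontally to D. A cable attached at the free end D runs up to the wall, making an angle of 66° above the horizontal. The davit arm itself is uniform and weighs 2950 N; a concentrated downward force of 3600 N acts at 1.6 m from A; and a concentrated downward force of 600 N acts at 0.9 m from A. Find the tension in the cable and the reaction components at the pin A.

ΣM about A: T·sin66°·2.2 − 2950·1.1 − 3600·1.6 − 600·0.9 = 0 → T = 9545/(2.2·0.913545) = 4749.23 ≈ 4749 N.
ΣF_x = 0: A_x − T·cos66° = 0 → A_x = 4749.23 × 0.406737 = 1932 N.
ΣF_y = 0: A_y + T·sin66° − 2950 − 3600 − 600 = 0 → A_y = 7150 − 4749.23 × 0.913545 = 2811 N.

T = 4749 N, A_x = 1932 N, A_y = 2811 N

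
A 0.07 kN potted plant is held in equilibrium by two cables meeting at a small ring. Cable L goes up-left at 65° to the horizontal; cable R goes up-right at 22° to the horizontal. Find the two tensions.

ΣF_x = 0: −T_L·cos65° + T_R·cos22° = 0 → T_R = 0.455808·T_L.
ΣF_y = 0: T_L·sin65° + T_R·sin22° = 0.07.
Substitute: T_L·(0.906308 + 0.455808·0.374607) = 0.07 → T_L = 0.0649919 ≈ 0.06499 kN.
Then T_R = 0.455808 × 0.0649919 = 0.02962 kN.

T_L = 0.06499 kN, T_R = 0.02962 kN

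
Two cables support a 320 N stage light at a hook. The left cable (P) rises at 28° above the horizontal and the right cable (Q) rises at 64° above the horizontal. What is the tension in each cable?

ΣF_x = 0: −T_P·cos28° + T_Q·cos64° = 0 → T_Q = 2.01416·T_P.
ΣF_y = 0: T_P·sin28° + T_Q·sin64° = 320.
Substitute: T_P·(0.469472 + 2.01416·0.898794) = 320 → T_P = 140.364 ≈ 140.4 N.
Then T_Q = 2.01416 × 140.364 = 282.7 N.

T_P = 140.4 N, T_Q = 282.7 N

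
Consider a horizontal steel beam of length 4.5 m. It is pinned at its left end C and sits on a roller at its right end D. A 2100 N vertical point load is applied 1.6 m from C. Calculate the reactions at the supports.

ΣM about C: D_y·4.5 − 2100·1.6 = 0 → D_y = 3360/4.5 = 746.667 ≈ 746.7 N.
ΣF_y = 0: C_y + 746.667 − 2100 = 0 → C_y = 1353 N.
ΣF_x = 0: no horizontal applied forces, so C_x = 0.

C_x = 0, C_y = 1353 N, D_y = 746.7 N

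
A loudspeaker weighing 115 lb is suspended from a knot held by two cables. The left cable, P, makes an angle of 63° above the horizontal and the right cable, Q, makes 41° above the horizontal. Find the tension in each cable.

ΣF_x = 0: −T_P·cos63° + T_Q·cos41° = 0 → T_Q = 0.601543·T_P.
ΣF_y = 0: T_P·sin63° + T_Q·sin41° = 115.
Substitute: T_P·(0.891007 + 0.601543·0.656059) = 115 → T_P = 89.4486 ≈ 89.45 lb.
Then T_Q = 0.601543 × 89.4486 = 53.81 lb.

T_P = 89.45 lb, T_Q = 53.81 lb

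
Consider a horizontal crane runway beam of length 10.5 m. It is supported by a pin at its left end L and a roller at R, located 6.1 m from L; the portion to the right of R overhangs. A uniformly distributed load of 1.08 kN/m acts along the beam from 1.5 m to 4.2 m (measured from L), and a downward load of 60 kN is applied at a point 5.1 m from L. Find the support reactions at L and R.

Resultant of the distributed load: 1.08 × 2.7 = 2.916 kN at 2.85 m from L.
Moments about L: R_y·6.1 − (1.08·2.7)·2.85 − 60·5.1 = 0 → R_y = 314.3106/6.1 = 51.5263 ≈ 51.53 kN.
ΣF_y = 0: L_y + 51.5263 − 1.08·2.7 − 60 = 0 → L_y = 11.39 kN.
ΣF_x = 0: no horizontal applied forces, so L_x = 0.

L_x = 0, L_y = 11.39 kN, R_y = 51.53 kN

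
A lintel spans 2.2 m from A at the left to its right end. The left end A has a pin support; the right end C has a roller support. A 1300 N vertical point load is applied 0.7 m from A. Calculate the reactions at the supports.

A_x = 0, A_y = 886.4 N, C_y = 413.6 N

Taking moments about A: C_y·2.2 − 1300·0.7 = 0 → C_y = 910/2.2 = 413.636 ≈ 413.6 N.
ΣF_y = 0: A_y + 413.636 − 1300 = 0 → A_y = 886.4 N.
ΣF_x = 0: no horizontal applied forces, so A_x = 0.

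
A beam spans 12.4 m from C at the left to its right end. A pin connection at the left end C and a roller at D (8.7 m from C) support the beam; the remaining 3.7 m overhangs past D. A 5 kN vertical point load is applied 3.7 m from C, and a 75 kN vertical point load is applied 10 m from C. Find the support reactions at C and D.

C_x = 0, C_y = -8.333 kN, D_y = 88.33 kN

Moments about C: D_y·8.7 − 5·3.7 − 75·10 = 0 → D_y = 768.5/8.7 = 88.3333 ≈ 88.33 kN.
ΣF_y = 0: C_y + 88.3333 − 5 − 75 = 0 → C_y = -8.333 kN.
ΣF_x = 0: no horizontal applied forces, so C_x = 0.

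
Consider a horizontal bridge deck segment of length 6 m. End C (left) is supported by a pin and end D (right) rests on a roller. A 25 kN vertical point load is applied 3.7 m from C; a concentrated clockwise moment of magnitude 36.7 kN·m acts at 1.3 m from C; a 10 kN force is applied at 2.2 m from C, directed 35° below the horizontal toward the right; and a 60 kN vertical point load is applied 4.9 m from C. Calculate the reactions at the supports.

Moments about C: D_y·6 − 25·3.7 − 36.7 − 10·sin35°·2.2 − 60·4.9 = 0 → D_y = 435.819/6 = 72.6365 ≈ 72.64 kN.
ΣF_y = 0: C_y + 72.6365 − 25 − 10·sin35° − 60 = 0 → C_y = 18.10 kN.
ΣF_x = 0: C_x + 10·cos35° = 0 → C_x = -8.192 kN.

C_x = -8.192 kN, C_y = 18.10 kN, D_y = 72.64 kN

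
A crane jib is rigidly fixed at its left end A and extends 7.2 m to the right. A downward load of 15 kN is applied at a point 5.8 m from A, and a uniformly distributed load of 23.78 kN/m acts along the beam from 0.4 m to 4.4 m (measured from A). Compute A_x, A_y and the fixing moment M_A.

A_x = 0, A_y = 110.1 kN, M_A = 315.3 kN·m

Resultant of the distributed load: 23.78 × 4 = 95.12 kN at 2.4 m from A.
ΣF_x = 0: A_x = 0.
ΣF_y = 0: A_y − 15 − 23.78·4 = 0 → A_y = 110.1 kN.
ΣM about A: M_A − 15·5.8 − (23.78·4)·2.4 = 0 → M_A = 315.3 kN·m.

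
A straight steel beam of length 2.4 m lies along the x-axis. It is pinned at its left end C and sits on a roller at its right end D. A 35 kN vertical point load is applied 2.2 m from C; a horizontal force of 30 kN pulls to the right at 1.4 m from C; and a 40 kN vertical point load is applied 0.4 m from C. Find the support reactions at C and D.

C_x = -30.00 kN, C_y = 36.25 kN, D_y = 38.75 kN

ΣM about C: D_y·2.4 − 35·2.2 − 40·0.4 = 0 → D_y = 93/2.4 = 38.75 kN.
ΣF_y = 0: C_y + 38.75 − 35 − 40 = 0 → C_y = 36.25 kN.
ΣF_x = 0: C_x + 30 = 0 → C_x = -30.00 kN.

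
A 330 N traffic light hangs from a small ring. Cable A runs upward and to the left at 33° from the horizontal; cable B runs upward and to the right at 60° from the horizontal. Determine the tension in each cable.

T_A = 165.2 N, T_B = 277.1 N

ΣF_x = 0: −T_A·cos33° + T_B·cos60° = 0 → T_B = 1.67734·T_A.
ΣF_y = 0: T_A·sin33° + T_B·sin60° = 330.
Substitute: T_A·(0.544639 + 1.67734·0.866025) = 330 → T_A = 165.227 ≈ 165.2 N.
Then T_B = 1.67734 × 165.227 = 277.1 N.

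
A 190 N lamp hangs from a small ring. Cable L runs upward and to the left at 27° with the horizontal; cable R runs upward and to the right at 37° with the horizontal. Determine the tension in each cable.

T_L = 168.8 N, T_R = 188.4 N

ΣF_x = 0: −T_L·cos27° + T_R·cos37° = 0 → T_R = 1.11566·T_L.
ΣF_y = 0: T_L·sin27° + T_R·sin37° = 190.
Substitute: T_L·(0.45399 + 1.11566·0.601815) = 190 → T_L = 168.827 ≈ 168.8 N.
Then T_R = 1.11566 × 168.827 = 188.4 N.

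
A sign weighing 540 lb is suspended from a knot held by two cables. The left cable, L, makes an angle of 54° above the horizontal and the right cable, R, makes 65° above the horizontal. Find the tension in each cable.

ΣF_x = 0: −T_L·cos54° + T_R·cos65° = 0 → T_R = 1.39082·T_L.
ΣF_y = 0: T_L·sin54° + T_R·sin65° = 540.
Substitute: T_L·(0.809017 + 1.39082·0.906308) = 540 → T_L = 260.929 ≈ 260.9 lb.
Then T_R = 1.39082 × 260.929 = 362.9 lb.

T_L = 260.9 lb, T_R = 362.9 lb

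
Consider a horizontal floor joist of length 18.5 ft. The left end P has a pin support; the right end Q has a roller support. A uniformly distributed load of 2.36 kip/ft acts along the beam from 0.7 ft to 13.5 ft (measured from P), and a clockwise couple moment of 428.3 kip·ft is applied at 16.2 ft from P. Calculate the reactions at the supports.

P_x = 0, P_y = -4.537 kip, Q_y = 34.74 kip

Resultant of the distributed load: 2.36 × 12.8 = 30.208 kip at 7.1 ft from P.
Moments about P: Q_y·18.5 − (2.36·12.8)·7.1 − 428.3 = 0 → Q_y = 642.7768/18.5 = 34.7447 ≈ 34.74 kip.
ΣF_y = 0: P_y + 34.7447 − 2.36·12.8 = 0 → P_y = -4.537 kip.
ΣF_x = 0: no horizontal applied forces, so P_x = 0.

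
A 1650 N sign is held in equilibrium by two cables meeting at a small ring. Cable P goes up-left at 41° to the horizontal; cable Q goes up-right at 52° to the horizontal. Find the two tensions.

T_P = 1017 N, T_Q = 1247 N

ΣF_x = 0: −T_P·cos41° + T_Q·cos52° = 0 → T_Q = 1.22585·T_P.
ΣF_y = 0: T_P·sin41° + T_Q·sin52° = 1650.
Substitute: T_P·(0.656059 + 1.22585·0.788011) = 1650 → T_P = 1017.24 ≈ 1017 N.
Then T_Q = 1.22585 × 1017.24 = 1247 N.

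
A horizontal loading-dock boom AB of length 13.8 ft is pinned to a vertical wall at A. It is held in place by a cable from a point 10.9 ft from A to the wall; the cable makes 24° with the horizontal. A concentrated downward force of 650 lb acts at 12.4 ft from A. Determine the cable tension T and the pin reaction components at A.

T = 1818 lb, A_x = 1661 lb, A_y = -89.45 lb

ΣM about A: T·sin24°·10.9 − 650·12.4 = 0 → T = 8060/(10.9·0.406737) = 1818 lb.
ΣF_x = 0: A_x − T·cos24° = 0 → A_x = 1818 × 0.913545 = 1661 lb.
ΣF_y = 0: A_y + T·sin24° − 650 = 0 → A_y = 650 − 1818 × 0.406737 = -89.45 lb.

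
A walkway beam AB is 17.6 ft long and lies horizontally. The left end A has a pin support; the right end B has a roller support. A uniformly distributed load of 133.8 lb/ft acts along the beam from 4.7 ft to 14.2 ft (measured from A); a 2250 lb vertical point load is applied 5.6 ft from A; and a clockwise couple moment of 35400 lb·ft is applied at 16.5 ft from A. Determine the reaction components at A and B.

A_x = 0, A_y = 111.3 lb, B_y = 3410 lb

Resultant of the distributed load: 133.8 × 9.5 = 1271.1 lb at 9.45 ft from A.
Taking moments about A: B_y·17.6 − (133.8·9.5)·9.45 − 2250·5.6 − 35400 = 0 → B_y = 60011.895/17.6 = 3409.77 ≈ 3410 lb.
ΣF_y = 0: A_y + 3409.77 − 133.8·9.5 − 2250 = 0 → A_y = 111.3 lb.
ΣF_x = 0: no horizontal applied forces, so A_x = 0.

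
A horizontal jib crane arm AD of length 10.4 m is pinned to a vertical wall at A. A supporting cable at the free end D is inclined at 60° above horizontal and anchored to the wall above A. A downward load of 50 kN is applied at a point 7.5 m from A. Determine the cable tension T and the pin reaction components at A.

T = 41.64 kN, A_x = 20.82 kN, A_y = 13.94 kN

ΣM about A: T·sin60°·10.4 − 50·7.5 = 0 → T = 375/(10.4·0.866025) = 41.6359 ≈ 41.64 kN.
ΣF_x = 0: A_x − T·cos60° = 0 → A_x = 41.6359 × 0.5 = 20.82 kN.
ΣF_y = 0: A_y + T·sin60° − 50 = 0 → A_y = 50 − 41.6359 × 0.866025 = 13.94 kN.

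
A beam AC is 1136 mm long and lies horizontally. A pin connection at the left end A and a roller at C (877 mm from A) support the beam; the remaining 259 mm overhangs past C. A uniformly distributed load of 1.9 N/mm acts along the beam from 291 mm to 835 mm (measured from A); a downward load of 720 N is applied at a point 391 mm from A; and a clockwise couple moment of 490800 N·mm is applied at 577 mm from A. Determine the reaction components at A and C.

A_x = 0, A_y = 209.4 N, C_y = 1544 N

Resultant of the distributed load: 1.9 × 544 = 1033.6 N at 563 mm from A.
Taking moments about A: C_y·877 − (1.9·544)·563 − 720·391 − 490800 = 0 → C_y = 1354236.8/877 = 1544.17 ≈ 1544 N.
ΣF_y = 0: A_y + 1544.17 − 1.9·544 − 720 = 0 → A_y = 209.4 N.
ΣF_x = 0: no horizontal applied forces, so A_x = 0.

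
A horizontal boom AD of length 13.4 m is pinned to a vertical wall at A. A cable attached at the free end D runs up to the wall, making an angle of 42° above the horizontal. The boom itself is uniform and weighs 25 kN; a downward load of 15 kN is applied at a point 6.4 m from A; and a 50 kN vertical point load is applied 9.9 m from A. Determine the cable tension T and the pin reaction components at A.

T = 84.59 kN, A_x = 62.87 kN, A_y = 33.40 kN

ΣM about A: T·sin42°·13.4 − 25·6.7 − 15·6.4 − 50·9.9 = 0 → T = 758.5/(13.4·0.669131) = 84.594 ≈ 84.59 kN.
ΣF_x = 0: A_x − T·cos42° = 0 → A_x = 84.594 × 0.743145 = 62.87 kN.
ΣF_y = 0: A_y + T·sin42° − 25 − 15 − 50 = 0 → A_y = 90 − 84.594 × 0.669131 = 33.40 kN.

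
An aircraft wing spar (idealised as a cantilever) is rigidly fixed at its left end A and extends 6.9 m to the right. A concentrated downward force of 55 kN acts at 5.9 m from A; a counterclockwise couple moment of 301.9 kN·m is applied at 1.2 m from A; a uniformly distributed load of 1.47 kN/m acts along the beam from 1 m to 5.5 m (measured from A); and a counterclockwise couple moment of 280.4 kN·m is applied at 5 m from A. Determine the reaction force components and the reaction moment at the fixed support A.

Resultant of the distributed load: 1.47 × 4.5 = 6.615 kN at 3.25 m from A.
ΣF_x = 0: A_x = 0.
ΣF_y = 0: A_y − 55 − 1.47·4.5 = 0 → A_y = 61.62 kN.
ΣM about A: M_A − 55·5.9 + 301.9 − (1.47·4.5)·3.25 + 280.4 = 0 → M_A = -236.3 kN·m.

A_x = 0, A_y = 61.62 kN, M_A = -236.3 kN·m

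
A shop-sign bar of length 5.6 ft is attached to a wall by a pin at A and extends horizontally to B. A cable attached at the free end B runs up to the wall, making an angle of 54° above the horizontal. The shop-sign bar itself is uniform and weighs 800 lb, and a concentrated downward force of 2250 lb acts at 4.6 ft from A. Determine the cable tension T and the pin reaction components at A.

ΣM about A: T·sin54°·5.6 − 800·2.8 − 2250·4.6 = 0 → T = 12590/(5.6·0.809017) = 2778.95 ≈ 2779 lb.
ΣF_x = 0: A_x − T·cos54° = 0 → A_x = 2778.95 × 0.587785 = 1633 lb.
ΣF_y = 0: A_y + T·sin54° − 800 − 2250 = 0 → A_y = 3050 − 2778.95 × 0.809017 = 801.8 lb.

T = 2779 lb, A_x = 1633 lb, A_y = 801.8 lb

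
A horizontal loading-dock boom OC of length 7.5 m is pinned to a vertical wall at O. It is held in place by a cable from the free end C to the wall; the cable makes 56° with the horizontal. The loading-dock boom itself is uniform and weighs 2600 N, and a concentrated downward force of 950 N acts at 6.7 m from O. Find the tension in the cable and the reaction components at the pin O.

ΣM about O: T·sin56°·7.5 − 2600·3.75 − 950·6.7 = 0 → T = 16115/(7.5·0.829038) = 2591.76 ≈ 2592 N.
ΣF_x = 0: O_x − T·cos56° = 0 → O_x = 2591.76 × 0.559193 = 1449 N.
ΣF_y = 0: O_y + T·sin56° − 2600 − 950 = 0 → O_y = 3550 − 2591.76 × 0.829038 = 1401 N.

T = 2592 N, O_x = 1449 N, O_y = 1401 N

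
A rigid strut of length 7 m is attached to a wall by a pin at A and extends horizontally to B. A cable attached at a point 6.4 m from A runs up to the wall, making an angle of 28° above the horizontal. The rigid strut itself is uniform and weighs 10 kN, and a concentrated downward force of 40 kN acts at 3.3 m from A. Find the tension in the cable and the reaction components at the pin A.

T = 55.58 kN, A_x = 49.08 kN, A_y = 23.91 kN

ΣM about A: T·sin28°·6.4 − 10·3.5 − 40·3.3 = 0 → T = 167/(6.4·0.469472) = 55.5811 ≈ 55.58 kN.
ΣF_x = 0: A_x − T·cos28° = 0 → A_x = 55.5811 × 0.882948 = 49.08 kN.
ΣF_y = 0: A_y + T·sin28° − 10 − 40 = 0 → A_y = 50 − 55.5811 × 0.469472 = 23.91 kN.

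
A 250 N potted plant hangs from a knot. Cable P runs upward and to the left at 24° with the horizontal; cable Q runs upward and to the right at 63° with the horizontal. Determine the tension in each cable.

T_P = 113.7 N, T_Q = 228.7 N

ΣF_x = 0: −T_P·cos24° + T_Q·cos63° = 0 → T_Q = 2.01226·T_P.
ΣF_y = 0: T_P·sin24° + T_Q·sin63° = 250.
Substitute: T_P·(0.406737 + 2.01226·0.891007) = 250 → T_P = 113.653 ≈ 113.7 N.
Then T_Q = 2.01226 × 113.653 = 228.7 N.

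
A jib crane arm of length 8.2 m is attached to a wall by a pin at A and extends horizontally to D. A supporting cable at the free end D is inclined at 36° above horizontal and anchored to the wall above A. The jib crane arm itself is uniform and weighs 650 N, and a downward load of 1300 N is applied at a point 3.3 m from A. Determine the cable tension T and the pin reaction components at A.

T = 1443 N, A_x = 1167 N, A_y = 1102 N

ΣM about A: T·sin36°·8.2 − 650·4.1 − 1300·3.3 = 0 → T = 6955/(8.2·0.587785) = 1442.99 ≈ 1443 N.
ΣF_x = 0: A_x − T·cos36° = 0 → A_x = 1442.99 × 0.809017 = 1167 N.
ΣF_y = 0: A_y + T·sin36° − 650 − 1300 = 0 → A_y = 1950 − 1442.99 × 0.587785 = 1102 N.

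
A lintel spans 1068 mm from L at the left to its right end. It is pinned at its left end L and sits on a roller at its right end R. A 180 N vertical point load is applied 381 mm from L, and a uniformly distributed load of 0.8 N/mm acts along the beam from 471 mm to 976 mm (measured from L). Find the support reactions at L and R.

L_x = 0, L_y = 246.1 N, R_y = 337.9 N

Resultant of the distributed load: 0.8 × 505 = 404 N at 723.5 mm from L.
Taking moments about L: R_y·1068 − 180·381 − (0.8·505)·723.5 = 0 → R_y = 360874/1068 = 337.897 ≈ 337.9 N.
ΣF_y = 0: L_y + 337.897 − 180 − 0.8·505 = 0 → L_y = 246.1 N.
ΣF_x = 0: no horizontal applied forces, so L_x = 0.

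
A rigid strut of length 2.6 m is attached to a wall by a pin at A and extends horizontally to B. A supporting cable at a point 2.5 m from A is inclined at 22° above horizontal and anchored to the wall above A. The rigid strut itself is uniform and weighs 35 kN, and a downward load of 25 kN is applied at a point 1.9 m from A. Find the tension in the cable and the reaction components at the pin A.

ΣM about A: T·sin22°·2.5 − 35·1.3 − 25·1.9 = 0 → T = 93/(2.5·0.374607) = 99.3041 ≈ 99.30 kN.
ΣF_x = 0: A_x − T·cos22° = 0 → A_x = 99.3041 × 0.927184 = 92.07 kN.
ΣF_y = 0: A_y + T·sin22° − 35 − 25 = 0 → A_y = 60 − 99.3041 × 0.374607 = 22.80 kN.

T = 99.30 kN, A_x = 92.07 kN, A_y = 22.80 kN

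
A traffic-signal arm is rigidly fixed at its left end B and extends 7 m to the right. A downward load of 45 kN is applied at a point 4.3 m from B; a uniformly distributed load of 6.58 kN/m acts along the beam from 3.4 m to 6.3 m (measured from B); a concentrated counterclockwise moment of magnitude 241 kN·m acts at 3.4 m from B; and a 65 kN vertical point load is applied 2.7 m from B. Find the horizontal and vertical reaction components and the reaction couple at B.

B_x = 0, B_y = 129.1 kN, M_B = 220.5 kN·m

Resultant of the distributed load: 6.58 × 2.9 = 19.082 kN at 4.85 m from B.
ΣF_x = 0: B_x = 0.
ΣF_y = 0: B_y − 45 − 6.58·2.9 − 65 = 0 → B_y = 129.1 kN.
ΣM about B: M_B − 45·4.3 − (6.58·2.9)·4.85 + 241 − 65·2.7 = 0 → M_B = 220.5 kN·m.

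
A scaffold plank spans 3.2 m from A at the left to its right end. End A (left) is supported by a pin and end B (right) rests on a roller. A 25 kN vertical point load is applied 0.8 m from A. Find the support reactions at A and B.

A_x = 0, A_y = 18.75 kN, B_y = 6.250 kN

Taking moments about A: B_y·3.2 − 25·0.8 = 0 → B_y = 20/3.2 = 6.250 kN.
ΣF_y = 0: A_y + 6.25 − 25 = 0 → A_y = 18.75 kN.
ΣF_x = 0: no horizontal applied forces, so A_x = 0.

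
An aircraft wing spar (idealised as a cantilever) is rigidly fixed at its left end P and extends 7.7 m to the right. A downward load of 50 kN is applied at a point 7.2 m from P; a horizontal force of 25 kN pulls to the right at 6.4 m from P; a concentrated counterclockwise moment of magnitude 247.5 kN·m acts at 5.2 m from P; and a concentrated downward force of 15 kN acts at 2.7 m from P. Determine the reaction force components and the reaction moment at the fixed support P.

P_x = -25.00 kN, P_y = 65.00 kN, M_P = 153.0 kN·m

ΣF_x = 0: P_x + 25 = 0 → P_x = -25.00 kN.
ΣF_y = 0: P_y − 50 − 15 = 0 → P_y = 65.00 kN.
ΣM about P: M_P − 50·7.2 + 247.5 − 15·2.7 = 0 → M_P = 153.0 kN·m.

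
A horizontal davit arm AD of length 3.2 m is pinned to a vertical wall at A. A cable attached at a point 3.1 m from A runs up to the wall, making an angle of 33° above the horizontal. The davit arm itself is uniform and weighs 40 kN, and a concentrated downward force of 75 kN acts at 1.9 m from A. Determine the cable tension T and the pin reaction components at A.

ΣM about A: T·sin33°·3.1 − 40·1.6 − 75·1.9 = 0 → T = 206.5/(3.1·0.544639) = 122.307 ≈ 122.3 kN.
ΣF_x = 0: A_x − T·cos33° = 0 → A_x = 122.307 × 0.838671 = 102.6 kN.
ΣF_y = 0: A_y + T·sin33° − 40 − 75 = 0 → A_y = 115 − 122.307 × 0.544639 = 48.39 kN.

T = 122.3 kN, A_x = 102.6 kN, A_y = 48.39 kN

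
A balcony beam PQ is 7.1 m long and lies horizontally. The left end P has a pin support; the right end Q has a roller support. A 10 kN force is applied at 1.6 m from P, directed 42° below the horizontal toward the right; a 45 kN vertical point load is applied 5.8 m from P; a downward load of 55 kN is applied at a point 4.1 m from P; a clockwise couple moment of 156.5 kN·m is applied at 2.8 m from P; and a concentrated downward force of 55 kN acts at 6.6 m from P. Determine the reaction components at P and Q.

P_x = -7.431 kN, P_y = 18.49 kN, Q_y = 143.2 kN

ΣM about P: Q_y·7.1 − 10·sin42°·1.6 − 45·5.8 − 55·4.1 − 156.5 − 55·6.6 = 0 → Q_y = 1016.71/7.1 = 143.199 ≈ 143.2 kN.
ΣF_y = 0: P_y + 143.199 − 10·sin42° − 45 − 55 − 55 = 0 → P_y = 18.49 kN.
ΣF_x = 0: P_x + 10·cos42° = 0 → P_x = -7.431 kN.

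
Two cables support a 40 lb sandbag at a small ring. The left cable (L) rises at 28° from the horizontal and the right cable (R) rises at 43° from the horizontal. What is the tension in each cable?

T_L = 30.94 lb, T_R = 37.35 lb

ΣF_x = 0: −T_L·cos28° + T_R·cos43° = 0 → T_R = 1.20728·T_L.
ΣF_y = 0: T_L·sin28° + T_R·sin43° = 40.
Substitute: T_L·(0.469472 + 1.20728·0.681998) = 40 → T_L = 30.9398 ≈ 30.94 lb.
Then T_R = 1.20728 × 30.9398 = 37.35 lb.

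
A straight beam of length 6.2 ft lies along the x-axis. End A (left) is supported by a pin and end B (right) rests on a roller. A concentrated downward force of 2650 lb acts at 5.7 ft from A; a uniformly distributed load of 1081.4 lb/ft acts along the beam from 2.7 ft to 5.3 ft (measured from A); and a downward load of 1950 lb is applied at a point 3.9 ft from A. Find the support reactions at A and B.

Resultant of the distributed load: 1081.4 × 2.6 = 2811.64 lb at 4 ft from A.
ΣM about A: B_y·6.2 − 2650·5.7 − (1081.4·2.6)·4 − 1950·3.9 = 0 → B_y = 33956.56/6.2 = 5476.86 ≈ 5477 lb.
ΣF_y = 0: A_y + 5476.86 − 2650 − 1081.4·2.6 − 1950 = 0 → A_y = 1935 lb.
ΣF_x = 0: no horizontal applied forces, so A_x = 0.

A_x = 0, A_y = 1935 lb, B_y = 5477 lb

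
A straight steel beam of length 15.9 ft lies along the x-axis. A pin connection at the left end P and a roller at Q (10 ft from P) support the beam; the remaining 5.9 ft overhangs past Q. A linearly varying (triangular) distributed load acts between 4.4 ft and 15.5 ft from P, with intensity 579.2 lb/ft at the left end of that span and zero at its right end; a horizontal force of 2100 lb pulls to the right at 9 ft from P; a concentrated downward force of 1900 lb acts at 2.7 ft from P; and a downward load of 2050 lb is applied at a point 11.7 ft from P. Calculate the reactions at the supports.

Resultant of the triangular load: ½ × 579.2 × 11.1 = 3214.56 lb, acting at 8.1 ft from P (one-third of the span from the peak).
Moments about P: Q_y·10 − (½·579.2·11.1)·8.1 − 1900·2.7 − 2050·11.7 = 0 → Q_y = 55152.936/10 = 5515.29 ≈ 5515 lb.
ΣF_y = 0: P_y + 5515.29 − ½·579.2·11.1 − 1900 − 2050 = 0 → P_y = 1649 lb.
ΣF_x = 0: P_x + 2100 = 0 → P_x = -2100 lb.

P_x = -2100 lb, P_y = 1649 lb, Q_y = 5515 lb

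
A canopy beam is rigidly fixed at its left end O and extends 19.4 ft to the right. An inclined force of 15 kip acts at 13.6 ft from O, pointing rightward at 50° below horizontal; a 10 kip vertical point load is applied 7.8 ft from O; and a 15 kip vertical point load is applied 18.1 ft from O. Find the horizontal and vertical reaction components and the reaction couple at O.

O_x = -9.642 kip, O_y = 36.49 kip, M_O = 505.8 kip·ft

ΣF_x = 0: O_x + 15·cos50° = 0 → O_x = -9.642 kip.
ΣF_y = 0: O_y − 15·sin50° − 10 − 15 = 0 → O_y = 36.49 kip.
ΣM about O: M_O − 15·sin50°·13.6 − 10·7.8 − 15·18.1 = 0 → M_O = 505.8 kip·ft.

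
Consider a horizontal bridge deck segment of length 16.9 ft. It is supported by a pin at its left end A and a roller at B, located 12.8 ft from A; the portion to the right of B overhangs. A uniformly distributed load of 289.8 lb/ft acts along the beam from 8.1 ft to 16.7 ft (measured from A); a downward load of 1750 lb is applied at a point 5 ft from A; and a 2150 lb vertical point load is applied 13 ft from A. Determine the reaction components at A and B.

Resultant of the distributed load: 289.8 × 8.6 = 2492.28 lb at 12.4 ft from A.
Moments about A: B_y·12.8 − (289.8·8.6)·12.4 − 1750·5 − 2150·13 = 0 → B_y = 67604.272/12.8 = 5281.58 ≈ 5282 lb.
ΣF_y = 0: A_y + 5281.58 − 289.8·8.6 − 1750 − 2150 = 0 → A_y = 1111 lb.
ΣF_x = 0: no horizontal applied forces, so A_x = 0.

A_x = 0, A_y = 1111 lb, B_y = 5282 lb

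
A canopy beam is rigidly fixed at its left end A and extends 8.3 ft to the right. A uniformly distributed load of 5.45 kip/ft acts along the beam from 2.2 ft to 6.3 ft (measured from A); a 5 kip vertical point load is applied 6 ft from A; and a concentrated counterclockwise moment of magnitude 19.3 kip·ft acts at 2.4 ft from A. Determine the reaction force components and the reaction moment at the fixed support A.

A_x = 0, A_y = 27.34 kip, M_A = 105.7 kip·ft

Resultant of the distributed load: 5.45 × 4.1 = 22.345 kip at 4.25 ft from A.
ΣF_x = 0: A_x = 0.
ΣF_y = 0: A_y − 5.45·4.1 − 5 = 0 → A_y = 27.34 kip.
ΣM about A: M_A − (5.45·4.1)·4.25 − 5·6 + 19.3 = 0 → M_A = 105.7 kip·ft.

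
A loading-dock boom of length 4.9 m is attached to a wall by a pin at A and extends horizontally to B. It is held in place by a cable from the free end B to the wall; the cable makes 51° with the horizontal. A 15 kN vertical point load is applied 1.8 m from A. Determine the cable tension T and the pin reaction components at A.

T = 7.090 kN, A_x = 4.462 kN, A_y = 9.490 kN

ΣM about A: T·sin51°·4.9 − 15·1.8 = 0 → T = 27/(4.9·0.777146) = 7.09031 ≈ 7.090 kN.
ΣF_x = 0: A_x − T·cos51° = 0 → A_x = 7.09031 × 0.62932 = 4.462 kN.
ΣF_y = 0: A_y + T·sin51° − 15 = 0 → A_y = 15 − 7.09031 × 0.777146 = 9.490 kN.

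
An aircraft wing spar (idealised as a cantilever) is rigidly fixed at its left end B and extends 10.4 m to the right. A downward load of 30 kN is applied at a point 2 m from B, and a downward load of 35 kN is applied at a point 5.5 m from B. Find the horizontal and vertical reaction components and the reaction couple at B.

ΣF_x = 0: B_x = 0.
ΣF_y = 0: B_y − 30 − 35 = 0 → B_y = 65.00 kN.
ΣM about B: M_B − 30·2 − 35·5.5 = 0 → M_B = 252.5 kN·m.

B_x = 0, B_y = 65.00 kN, M_B = 252.5 kN·m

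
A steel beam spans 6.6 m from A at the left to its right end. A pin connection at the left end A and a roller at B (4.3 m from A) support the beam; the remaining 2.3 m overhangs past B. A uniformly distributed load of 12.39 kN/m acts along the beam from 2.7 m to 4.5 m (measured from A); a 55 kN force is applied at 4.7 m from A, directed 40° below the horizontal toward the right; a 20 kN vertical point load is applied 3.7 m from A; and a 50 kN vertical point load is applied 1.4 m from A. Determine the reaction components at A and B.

A_x = -42.13 kN, A_y = 36.85 kN, B_y = 90.80 kN

Resultant of the distributed load: 12.39 × 1.8 = 22.302 kN at 3.6 m from A.
ΣM about A: B_y·4.3 − (12.39·1.8)·3.6 − 55·sin40°·4.7 − 20·3.7 − 50·1.4 = 0 → B_y = 390.448/4.3 = 90.8019 ≈ 90.80 kN.
ΣF_y = 0: A_y + 90.8019 − 12.39·1.8 − 55·sin40° − 20 − 50 = 0 → A_y = 36.85 kN.
ΣF_x = 0: A_x + 55·cos40° = 0 → A_x = -42.13 kN.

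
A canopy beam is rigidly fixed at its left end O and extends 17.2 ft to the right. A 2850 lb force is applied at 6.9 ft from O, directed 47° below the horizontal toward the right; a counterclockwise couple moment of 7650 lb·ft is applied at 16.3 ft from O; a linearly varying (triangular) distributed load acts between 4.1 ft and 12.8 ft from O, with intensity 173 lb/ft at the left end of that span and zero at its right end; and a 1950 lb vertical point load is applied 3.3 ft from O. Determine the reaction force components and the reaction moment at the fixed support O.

O_x = -1944 lb, O_y = 4787 lb, M_O = 18430 lb·ft

Resultant of the triangular load: ½ × 173 × 8.7 = 752.55 lb, acting at 7 ft from O (one-third of the span from the peak).
ΣF_x = 0: O_x + 2850·cos47° = 0 → O_x = -1944 lb.
ΣF_y = 0: O_y − 2850·sin47° − ½·173·8.7 − 1950 = 0 → O_y = 4787 lb.
ΣM about O: M_O − 2850·sin47°·6.9 + 7650 − (½·173·8.7)·7 − 1950·3.3 = 0 → M_O = 18430 lb·ft.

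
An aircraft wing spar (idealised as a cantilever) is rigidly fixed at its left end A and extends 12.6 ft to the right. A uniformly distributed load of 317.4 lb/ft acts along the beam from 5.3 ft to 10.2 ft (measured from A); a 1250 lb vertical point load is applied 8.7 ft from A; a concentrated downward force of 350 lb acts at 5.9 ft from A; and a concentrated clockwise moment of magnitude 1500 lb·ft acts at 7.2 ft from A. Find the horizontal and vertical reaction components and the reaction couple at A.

A_x = 0, A_y = 3155 lb, M_A = 26490 lb·ft

Resultant of the distributed load: 317.4 × 4.9 = 1555.26 lb at 7.75 ft from A.
ΣF_x = 0: A_x = 0.
ΣF_y = 0: A_y − 317.4·4.9 − 1250 − 350 = 0 → A_y = 3155 lb.
ΣM about A: M_A − (317.4·4.9)·7.75 − 1250·8.7 − 350·5.9 − 1500 = 0 → M_A = 26490 lb·ft.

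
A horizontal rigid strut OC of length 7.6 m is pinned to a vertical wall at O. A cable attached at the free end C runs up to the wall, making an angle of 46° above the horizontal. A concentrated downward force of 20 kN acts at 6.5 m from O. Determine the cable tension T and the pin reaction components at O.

ΣM about O: T·sin46°·7.6 − 20·6.5 = 0 → T = 130/(7.6·0.71934) = 23.7791 ≈ 23.78 kN.
ΣF_x = 0: O_x − T·cos46° = 0 → O_x = 23.7791 × 0.694658 = 16.52 kN.
ΣF_y = 0: O_y + T·sin46° − 20 = 0 → O_y = 20 − 23.7791 × 0.71934 = 2.895 kN.

T = 23.78 kN, O_x = 16.52 kN, O_y = 2.895 kN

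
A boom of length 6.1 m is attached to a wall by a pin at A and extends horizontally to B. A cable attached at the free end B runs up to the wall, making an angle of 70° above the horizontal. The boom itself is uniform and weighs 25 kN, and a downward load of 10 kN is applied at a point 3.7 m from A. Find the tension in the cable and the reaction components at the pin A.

ΣM about A: T·sin70°·6.1 − 25·3.05 − 10·3.7 = 0 → T = 113.25/(6.1·0.939693) = 19.7571 ≈ 19.76 kN.
ΣF_x = 0: A_x − T·cos70° = 0 → A_x = 19.7571 × 0.34202 = 6.757 kN.
ΣF_y = 0: A_y + T·sin70° − 25 − 10 = 0 → A_y = 35 − 19.7571 × 0.939693 = 16.43 kN.

T = 19.76 kN, A_x = 6.757 kN, A_y = 16.43 kN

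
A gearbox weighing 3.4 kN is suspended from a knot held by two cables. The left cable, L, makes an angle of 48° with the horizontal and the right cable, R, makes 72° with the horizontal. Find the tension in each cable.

T_L = 1.213 kN, T_R = 2.627 kN

ΣF_x = 0: −T_L·cos48° + T_R·cos72° = 0 → T_R = 2.16535·T_L.
ΣF_y = 0: T_L·sin48° + T_R·sin72° = 3.4.
Substitute: T_L·(0.743145 + 2.16535·0.951057) = 3.4 → T_L = 1.2132 ≈ 1.213 kN.
Then T_R = 2.16535 × 1.2132 = 2.627 kN.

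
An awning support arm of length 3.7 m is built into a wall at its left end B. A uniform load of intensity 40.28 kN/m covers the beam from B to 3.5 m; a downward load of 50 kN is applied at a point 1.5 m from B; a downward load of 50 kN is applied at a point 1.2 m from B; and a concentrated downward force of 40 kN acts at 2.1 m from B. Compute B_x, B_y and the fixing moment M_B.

B_x = 0, B_y = 281.0 kN, M_B = 465.7 kN·m

Resultant of the distributed load: 40.28 × 3.5 = 140.98 kN at 1.75 m from B.
ΣF_x = 0: B_x = 0.
ΣF_y = 0: B_y − 40.28·3.5 − 50 − 50 − 40 = 0 → B_y = 281.0 kN.
ΣM about B: M_B − (40.28·3.5)·1.75 − 50·1.5 − 50·1.2 − 40·2.1 = 0 → M_B = 465.7 kN·m.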